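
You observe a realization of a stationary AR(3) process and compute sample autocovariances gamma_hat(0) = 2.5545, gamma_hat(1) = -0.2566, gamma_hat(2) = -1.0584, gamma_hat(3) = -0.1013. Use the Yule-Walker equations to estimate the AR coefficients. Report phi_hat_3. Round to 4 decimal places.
\hat\phi_{3} = -0.1760

The Yule-Walker equations for an AR(p) process read, in matrix form,
  Gamma_p phi = r_p,   with   (Gamma_p)_{ij} = gamma(|i - j|),
                       (r_p)_i = gamma(i),   i,j = 1..p.
Substitute the sample gammas (Toeplitz matrix and right-hand side of size 3):
  Gamma_p = [[2.5545, -0.2566, -1.0584], [-0.2566, 2.5545, -0.2566], [-1.0584, -0.2566, 2.5545]]
  r_p     = [-0.2566, -1.0584, -0.1013]
Written out (R1..R3):
  (R1) 2.5545 phi_1 - 0.2566 phi_2 - 1.0584 phi_3 = -0.2566
  (R2) -0.2566 phi_1 + 2.5545 phi_2 - 0.2566 phi_3 = -1.0584
  (R3) -1.0584 phi_1 - 0.2566 phi_2 + 2.5545 phi_3 = -0.1013
Gaussian elimination:
  R2 <- R2 - (-0.2566/2.5545) R1 = R2 - (-0.10045) R1:  2.528724 phi_2 - 0.362916 phi_3 = -1.084176
  R3 <- R3 - (-1.0584/2.5545) R1 = R3 - (-0.414328) R1:  -0.362916 phi_2 + 2.115976 phi_3 = -0.207616
  R3 <- R3 - (-0.362916/2.528724) R2 = R3 - (-0.143518) R2:  2.063891 phi_3 = -0.363215
Back-substitution:
  phi_hat_3 = -0.363215 / 2.063891 = -0.175985
  phi_hat_2 = (-1.084176 - (-0.362916)(-0.175985)) / 2.528724 = -0.454001
  phi_hat_1 = (-0.2566 - (-0.2566)(-0.454001) - (-1.0584)(-0.175985)) / 2.5545 = -0.21897
So phi_hat = [-0.2190, -0.4540, -0.1760].
Therefore phi_hat_3 = -0.1760.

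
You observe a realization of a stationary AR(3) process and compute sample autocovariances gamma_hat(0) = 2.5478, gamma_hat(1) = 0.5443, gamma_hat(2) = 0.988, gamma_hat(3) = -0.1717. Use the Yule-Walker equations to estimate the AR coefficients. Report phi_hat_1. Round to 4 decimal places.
\hat\phi_{1} = 0.2220

The Yule-Walker equations for an AR(p) process read, in matrix form,
  Gamma_p phi = r_p,   with   (Gamma_p)_{ij} = gamma(|i - j|),
                       (r_p)_i = gamma(i),   i,j = 1..p.
Substitute the sample gammas (Toeplitz matrix and right-hand side of size 3):
  Gamma_p = [[2.5478, 0.5443, 0.988], [0.5443, 2.5478, 0.5443], [0.988, 0.5443, 2.5478]]
  r_p     = [0.5443, 0.988, -0.1717]
Written out (R1..R3):
  (R1) 2.5478 phi_1 + 0.5443 phi_2 + 0.988 phi_3 = 0.5443
  (R2) 0.5443 phi_1 + 2.5478 phi_2 + 0.5443 phi_3 = 0.988
  (R3) 0.988 phi_1 + 0.5443 phi_2 + 2.5478 phi_3 = -0.1717
Gaussian elimination:
  R2 <- R2 - (0.5443/2.5478) R1 = R2 - (0.213635) R1:  2.431518 phi_2 + 0.333228 phi_3 = 0.871718
  R3 <- R3 - (0.988/2.5478) R1 = R3 - (0.387786) R1:  0.333228 phi_2 + 2.164668 phi_3 = -0.382772
  R3 <- R3 - (0.333228/2.431518) R2 = R3 - (0.137045) R2:  2.119 phi_3 = -0.502237
Back-substitution:
  phi_hat_3 = -0.502237 / 2.119 = -0.237016
  phi_hat_2 = (0.871718 - (0.333228)(-0.237016)) / 2.431518 = 0.39099
  phi_hat_1 = (0.5443 - (0.5443)(0.39099) - (0.988)(-0.237016)) / 2.5478 = 0.222017
So phi_hat = [0.2220, 0.3910, -0.2370].
Therefore phi_hat_1 = 0.2220.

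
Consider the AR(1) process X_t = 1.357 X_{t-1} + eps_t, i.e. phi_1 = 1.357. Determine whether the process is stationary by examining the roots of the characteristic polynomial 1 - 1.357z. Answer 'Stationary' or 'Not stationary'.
\text{Not stationary}

The AR(p) characteristic polynomial is P(z) = 1 - 1.357z.
Stationarity requires all roots to lie outside the unit circle, i.e. |z| > 1 for every root.
This is linear in z: 1 + (-1.357) z = 0  =>  z = -1/(-1.357) = 0.73692,  |z| = 0.73692.
Moduli of all roots: 0.7369.
All moduli strictly greater than 1? No.
Verdict: Not stationary.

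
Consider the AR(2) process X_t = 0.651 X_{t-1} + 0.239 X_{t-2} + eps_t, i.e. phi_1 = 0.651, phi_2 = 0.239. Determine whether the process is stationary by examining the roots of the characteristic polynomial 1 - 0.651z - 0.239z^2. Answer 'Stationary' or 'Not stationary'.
\text{Stationary}

The AR(p) characteristic polynomial is P(z) = 1 - 0.651z - 0.239z^2.
Stationarity requires all roots to lie outside the unit circle, i.e. |z| > 1 for every root.
Set 1 + (-0.651) z + (-0.239) z^2 = 0, i.e. a z^2 + b z + c = 0 with a = -0.239, b = -0.651, c = 1.
Discriminant D = b^2 - 4ac = (-0.651)^2 - 4*(-0.239)*1 = 0.423801 - (-0.956) = 1.379801.
D >= 0, so the roots are real: z = (-b +/- sqrt(D)) / (2a) = (0.651 +/- 1.174649) / (-0.478).
  z_1 = (0.651 + 1.174649) / (-0.478) = -3.8194,   |z_1| = 3.8194.
  z_2 = (0.651 - 1.174649) / (-0.478) = 1.0955,   |z_2| = 1.0955.
Moduli of all roots: 3.8194, 1.0955.
All moduli strictly greater than 1? Yes.
Verdict: Stationary.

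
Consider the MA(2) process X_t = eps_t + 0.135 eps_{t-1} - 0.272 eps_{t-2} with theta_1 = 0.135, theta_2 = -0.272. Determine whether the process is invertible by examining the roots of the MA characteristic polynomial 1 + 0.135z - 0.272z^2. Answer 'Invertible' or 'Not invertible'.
\text{Invertible}

The MA(q) characteristic polynomial is P(z) = 1 + 0.135z - 0.272z^2.
Invertibility requires all roots to lie outside the unit circle, i.e. |z| > 1 for every root.
Set 1 + (0.135) z + (-0.272) z^2 = 0, i.e. a z^2 + b z + c = 0 with a = -0.272, b = 0.135, c = 1.
Discriminant D = b^2 - 4ac = (0.135)^2 - 4*(-0.272)*1 = 0.018225 - (-1.088) = 1.106225.
D >= 0, so the roots are real: z = (-b +/- sqrt(D)) / (2a) = (-0.135 +/- 1.051772) / (-0.544).
  z_1 = (-0.135 + 1.051772) / (-0.544) = -1.6852,   |z_1| = 1.6852.
  z_2 = (-0.135 - 1.051772) / (-0.544) = 2.1816,   |z_2| = 2.1816.
Moduli of all roots: 1.6852, 2.1816.
All moduli strictly greater than 1? Yes.
Verdict: Invertible.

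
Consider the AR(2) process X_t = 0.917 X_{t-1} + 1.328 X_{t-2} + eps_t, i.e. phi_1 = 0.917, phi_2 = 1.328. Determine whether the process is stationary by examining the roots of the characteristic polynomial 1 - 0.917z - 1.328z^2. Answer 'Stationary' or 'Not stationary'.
\text{Not stationary}

The AR(p) characteristic polynomial is P(z) = 1 - 0.917z - 1.328z^2.
Stationarity requires all roots to lie outside the unit circle, i.e. |z| > 1 for every root.
Set 1 + (-0.917) z + (-1.328) z^2 = 0, i.e. a z^2 + b z + c = 0 with a = -1.328, b = -0.917, c = 1.
Discriminant D = b^2 - 4ac = (-0.917)^2 - 4*(-1.328)*1 = 0.840889 - (-5.312) = 6.152889.
D >= 0, so the roots are real: z = (-b +/- sqrt(D)) / (2a) = (0.917 +/- 2.480502) / (-2.656).
  z_1 = (0.917 + 2.480502) / (-2.656) = -1.2792,   |z_1| = 1.2792.
  z_2 = (0.917 - 2.480502) / (-2.656) = 0.5887,   |z_2| = 0.5887.
Moduli of all roots: 1.2792, 0.5887.
All moduli strictly greater than 1? No.
Verdict: Not stationary.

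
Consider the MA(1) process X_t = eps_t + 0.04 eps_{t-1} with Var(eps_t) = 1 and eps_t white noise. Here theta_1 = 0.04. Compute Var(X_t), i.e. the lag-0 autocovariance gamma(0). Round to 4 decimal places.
\gamma(0) = 1.0016

For an MA(q) process X_t = eps_t + sum_i theta_i eps_{t-i} with
Var(eps_t) = sigma^2, the variance is
  gamma(0) = sigma^2 * (1 + sum_i theta_i^2).
  sum_i theta_i^2 = (0.04)^2 = 0.0016.
  gamma(0) = 1 * (1 + 0.0016) = 1 * 1.0016 = 1.0016.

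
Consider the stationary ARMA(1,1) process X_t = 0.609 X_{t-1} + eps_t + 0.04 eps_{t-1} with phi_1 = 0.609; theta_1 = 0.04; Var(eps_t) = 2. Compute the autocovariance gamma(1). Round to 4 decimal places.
\gamma(1) = 2.1135

Multiply the model equation by X_{t-k} and take expectations. With theta_0 = psi_0 = 1 and psi_j the MA(infinity) weights, this gives
  gamma(k) - sum_i phi_i gamma(k-i) = c_k,
  c_k = sigma^2 * sum_{j=k..q} theta_j psi_{j-k}   (c_k = 0 for k > q),
using gamma(-m) = gamma(m).
psi-weights needed (psi_j = theta_j + sum_i phi_i psi_{j-i}):
  psi_1 = theta_1 + phi_1 = 0.04 + (0.609) = 0.649
Right-hand sides:
  c_0 = sigma^2 (1 + theta_1 psi_1) = 2 * (1 + (0.04)(0.649)) = 2 * 1.02596 = 2.05192
  c_1 = sigma^2 theta_1 = 2 * (0.04) = 0.08
  c_2 = 0
Equations for k = 0 and k = 1 (AR order 1):
  gamma(0) = phi_1 gamma(1) + c_0
  gamma(1) = phi_1 gamma(0) + c_1
Substituting the second into the first: gamma(0) (1 - phi_1^2) = c_0 + phi_1 c_1, so
  gamma(0) = (c_0 + phi_1 c_1) / (1 - phi_1^2) = (2.05192 + (0.609)(0.08)) / (1 - (0.609)^2) = 2.10064 / 0.629119 = 3.339019.
  gamma(1) = phi_1 gamma(0) + c_1 = (0.609)(3.339019) + (0.08) = 2.113462.
Therefore gamma(1) = 2.1135 (to 4 decimal places).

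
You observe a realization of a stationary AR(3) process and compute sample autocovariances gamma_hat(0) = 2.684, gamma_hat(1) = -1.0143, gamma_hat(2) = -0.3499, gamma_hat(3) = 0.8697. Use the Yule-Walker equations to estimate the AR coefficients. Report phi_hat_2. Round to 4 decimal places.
\hat\phi_{2} = -0.2290

The Yule-Walker equations for an AR(p) process read, in matrix form,
  Gamma_p phi = r_p,   with   (Gamma_p)_{ij} = gamma(|i - j|),
                       (r_p)_i = gamma(i),   i,j = 1..p.
Substitute the sample gammas (Toeplitz matrix and right-hand side of size 3):
  Gamma_p = [[2.684, -1.0143, -0.3499], [-1.0143, 2.684, -1.0143], [-0.3499, -1.0143, 2.684]]
  r_p     = [-1.0143, -0.3499, 0.8697]
Written out (R1..R3):
  (R1) 2.684 phi_1 - 1.0143 phi_2 - 0.3499 phi_3 = -1.0143
  (R2) -1.0143 phi_1 + 2.684 phi_2 - 1.0143 phi_3 = -0.3499
  (R3) -0.3499 phi_1 - 1.0143 phi_2 + 2.684 phi_3 = 0.8697
Gaussian elimination:
  R2 <- R2 - (-1.0143/2.684) R1 = R2 - (-0.377906) R1:  2.30069 phi_2 - 1.146529 phi_3 = -0.73321
  R3 <- R3 - (-0.3499/2.684) R1 = R3 - (-0.130365) R1:  -1.146529 phi_2 + 2.638385 phi_3 = 0.737471
  R3 <- R3 - (-1.146529/2.30069) R2 = R3 - (-0.498342) R2:  2.067022 phi_3 = 0.372082
Back-substitution:
  phi_hat_3 = 0.372082 / 2.067022 = 0.180009
  phi_hat_2 = (-0.73321 - (-1.146529)(0.180009)) / 2.30069 = -0.228986
  phi_hat_1 = (-1.0143 - (-1.0143)(-0.228986) - (-0.3499)(0.180009)) / 2.684 = -0.440974
So phi_hat = [-0.4410, -0.2290, 0.1800].
Therefore phi_hat_2 = -0.2290.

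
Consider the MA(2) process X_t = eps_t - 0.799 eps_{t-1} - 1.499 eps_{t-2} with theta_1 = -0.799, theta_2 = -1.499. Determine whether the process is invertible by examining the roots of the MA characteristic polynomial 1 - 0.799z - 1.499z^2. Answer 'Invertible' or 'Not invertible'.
\text{Not invertible}

The MA(q) characteristic polynomial is P(z) = 1 - 0.799z - 1.499z^2.
Invertibility requires all roots to lie outside the unit circle, i.e. |z| > 1 for every root.
Set 1 + (-0.799) z + (-1.499) z^2 = 0, i.e. a z^2 + b z + c = 0 with a = -1.499, b = -0.799, c = 1.
Discriminant D = b^2 - 4ac = (-0.799)^2 - 4*(-1.499)*1 = 0.638401 - (-5.996) = 6.634401.
D >= 0, so the roots are real: z = (-b +/- sqrt(D)) / (2a) = (0.799 +/- 2.575733) / (-2.998).
  z_1 = (0.799 + 2.575733) / (-2.998) = -1.1257,   |z_1| = 1.1257.
  z_2 = (0.799 - 2.575733) / (-2.998) = 0.5926,   |z_2| = 0.5926.
Moduli of all roots: 1.1257, 0.5926.
All moduli strictly greater than 1? No.
Verdict: Not invertible.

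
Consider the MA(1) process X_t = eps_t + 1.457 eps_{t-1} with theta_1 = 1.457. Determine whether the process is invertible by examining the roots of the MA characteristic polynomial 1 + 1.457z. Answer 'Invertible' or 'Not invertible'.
\text{Not invertible}

The MA(q) characteristic polynomial is P(z) = 1 + 1.457z.
Invertibility requires all roots to lie outside the unit circle, i.e. |z| > 1 for every root.
This is linear in z: 1 + (1.457) z = 0  =>  z = -1/(1.457) = -0.686342,  |z| = 0.686342.
Moduli of all roots: 0.6863.
All moduli strictly greater than 1? No.
Verdict: Not invertible.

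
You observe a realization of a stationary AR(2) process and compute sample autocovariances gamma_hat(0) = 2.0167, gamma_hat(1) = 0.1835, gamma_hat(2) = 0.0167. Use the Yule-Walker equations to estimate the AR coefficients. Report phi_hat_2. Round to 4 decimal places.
\hat\phi_{2} = 0.0000

The Yule-Walker equations for an AR(p) process read, in matrix form,
  Gamma_p phi = r_p,   with   (Gamma_p)_{ij} = gamma(|i - j|),
                       (r_p)_i = gamma(i),   i,j = 1..p.
Substitute the sample gammas (Toeplitz matrix and right-hand side of size 2):
  Gamma_p = [[2.0167, 0.1835], [0.1835, 2.0167]]
  r_p     = [0.1835, 0.0167]
Written out:
  2.0167 phi_1 + 0.1835 phi_2 = 0.1835
  0.1835 phi_1 + 2.0167 phi_2 = 0.0167
Solve by Cramer's rule:
  det = gamma(0)^2 - gamma(1)^2 = (2.0167)^2 - (0.1835)^2 = 4.06707889 - 0.03367225 = 4.03340664
  phi_hat_1 = [gamma(1) gamma(0) - gamma(1) gamma(2)] / det = [(0.1835)(2.0167) - (0.1835)(0.0167)] / 4.03340664 = 0.367 / 4.03340664 = 0.091
  phi_hat_2 = [gamma(0) gamma(2) - gamma(1)^2] / det = [(2.0167)(0.0167) - (0.1835)^2] / 4.03340664 = 0.00000664 / 4.03340664 = 0
So phi_hat = [0.0910, 0.0000].
Therefore phi_hat_2 = 0.0000.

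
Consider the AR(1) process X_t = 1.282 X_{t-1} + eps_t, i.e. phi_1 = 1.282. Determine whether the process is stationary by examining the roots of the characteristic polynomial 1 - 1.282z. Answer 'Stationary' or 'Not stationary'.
\text{Not stationary}

The AR(p) characteristic polynomial is P(z) = 1 - 1.282z.
Stationarity requires all roots to lie outside the unit circle, i.e. |z| > 1 for every root.
This is linear in z: 1 + (-1.282) z = 0  =>  z = -1/(-1.282) = 0.780031,  |z| = 0.780031.
Moduli of all roots: 0.7800.
All moduli strictly greater than 1? No.
Verdict: Not stationary.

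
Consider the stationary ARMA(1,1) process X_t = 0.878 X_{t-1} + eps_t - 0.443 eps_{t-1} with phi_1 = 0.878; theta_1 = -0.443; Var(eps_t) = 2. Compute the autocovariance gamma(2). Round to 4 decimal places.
\gamma(2) = 2.0372

Multiply the model equation by X_{t-k} and take expectations. With theta_0 = psi_0 = 1 and psi_j the MA(infinity) weights, this gives
  gamma(k) - sum_i phi_i gamma(k-i) = c_k,
  c_k = sigma^2 * sum_{j=k..q} theta_j psi_{j-k}   (c_k = 0 for k > q),
using gamma(-m) = gamma(m).
psi-weights needed (psi_j = theta_j + sum_i phi_i psi_{j-i}):
  psi_1 = theta_1 + phi_1 = -0.443 + (0.878) = 0.435
Right-hand sides:
  c_0 = sigma^2 (1 + theta_1 psi_1) = 2 * (1 + (-0.443)(0.435)) = 2 * 0.807295 = 1.61459
  c_1 = sigma^2 theta_1 = 2 * (-0.443) = -0.886
  c_2 = 0
Equations for k = 0 and k = 1 (AR order 1):
  gamma(0) = phi_1 gamma(1) + c_0
  gamma(1) = phi_1 gamma(0) + c_1
Substituting the second into the first: gamma(0) (1 - phi_1^2) = c_0 + phi_1 c_1, so
  gamma(0) = (c_0 + phi_1 c_1) / (1 - phi_1^2) = (1.61459 + (0.878)(-0.886)) / (1 - (0.878)^2) = 0.836682 / 0.229116 = 3.651783.
  gamma(1) = phi_1 gamma(0) + c_1 = (0.878)(3.651783) + (-0.886) = 2.320266.
For k = 2 (> q): gamma(2) = phi_1 gamma(1) = (0.878)(2.320266) = 2.037193.
Therefore gamma(2) = 2.0372 (to 4 decimal places).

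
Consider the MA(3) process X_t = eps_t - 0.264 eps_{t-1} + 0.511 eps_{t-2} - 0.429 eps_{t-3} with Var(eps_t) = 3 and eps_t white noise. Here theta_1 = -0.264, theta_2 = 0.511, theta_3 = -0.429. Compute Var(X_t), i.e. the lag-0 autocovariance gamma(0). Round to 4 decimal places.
\gamma(0) = 4.5446

For an MA(q) process X_t = eps_t + sum_i theta_i eps_{t-i} with
Var(eps_t) = sigma^2, the variance is
  gamma(0) = sigma^2 * (1 + sum_i theta_i^2).
  sum_i theta_i^2 = (-0.264)^2 + (0.511)^2 + (-0.429)^2 = 0.069696 + 0.261121 + 0.184041 = 0.514858.
  gamma(0) = 3 * (1 + 0.514858) = 3 * 1.514858 = 4.544574, which rounds to 4.5446.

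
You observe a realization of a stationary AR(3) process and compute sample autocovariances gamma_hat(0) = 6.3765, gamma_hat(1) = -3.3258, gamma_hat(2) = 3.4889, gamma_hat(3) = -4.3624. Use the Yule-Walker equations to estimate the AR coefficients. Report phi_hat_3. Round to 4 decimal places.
\hat\phi_{3} = -0.4960

The Yule-Walker equations for an AR(p) process read, in matrix form,
  Gamma_p phi = r_p,   with   (Gamma_p)_{ij} = gamma(|i - j|),
                       (r_p)_i = gamma(i),   i,j = 1..p.
Substitute the sample gammas (Toeplitz matrix and right-hand side of size 3):
  Gamma_p = [[6.3765, -3.3258, 3.4889], [-3.3258, 6.3765, -3.3258], [3.4889, -3.3258, 6.3765]]
  r_p     = [-3.3258, 3.4889, -4.3624]
Written out (R1..R3):
  (R1) 6.3765 phi_1 - 3.3258 phi_2 + 3.4889 phi_3 = -3.3258
  (R2) -3.3258 phi_1 + 6.3765 phi_2 - 3.3258 phi_3 = 3.4889
  (R3) 3.4889 phi_1 - 3.3258 phi_2 + 6.3765 phi_3 = -4.3624
Gaussian elimination:
  R2 <- R2 - (-3.3258/6.3765) R1 = R2 - (-0.521571) R1:  4.641858 phi_2 - 1.50609 phi_3 = 1.754258
  R3 <- R3 - (3.4889/6.3765) R1 = R3 - (0.54715) R1:  -1.50609 phi_2 + 4.467549 phi_3 = -2.54269
  R3 <- R3 - (-1.50609/4.641858) R2 = R3 - (-0.324458) R2:  3.978886 phi_3 = -1.973506
Back-substitution:
  phi_hat_3 = -1.973506 / 3.978886 = -0.495995
  phi_hat_2 = (1.754258 - (-1.50609)(-0.495995)) / 4.641858 = 0.216992
  phi_hat_1 = (-3.3258 - (-3.3258)(0.216992) - (3.4889)(-0.495995)) / 6.3765 = -0.137011
So phi_hat = [-0.1370, 0.2170, -0.4960].
Therefore phi_hat_3 = -0.4960.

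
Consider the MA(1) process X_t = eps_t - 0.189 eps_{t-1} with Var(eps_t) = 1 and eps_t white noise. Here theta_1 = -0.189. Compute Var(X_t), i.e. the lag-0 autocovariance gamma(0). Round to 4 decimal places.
\gamma(0) = 1.0357

For an MA(q) process X_t = eps_t + sum_i theta_i eps_{t-i} with
Var(eps_t) = sigma^2, the variance is
  gamma(0) = sigma^2 * (1 + sum_i theta_i^2).
  sum_i theta_i^2 = (-0.189)^2 = 0.035721.
  gamma(0) = 1 * (1 + 0.035721) = 1 * 1.035721 = 1.035721, which rounds to 1.0357.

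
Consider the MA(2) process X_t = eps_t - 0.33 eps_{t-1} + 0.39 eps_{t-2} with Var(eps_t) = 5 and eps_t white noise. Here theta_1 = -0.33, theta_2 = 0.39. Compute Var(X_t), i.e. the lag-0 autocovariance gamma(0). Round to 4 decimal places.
\gamma(0) = 6.3050

For an MA(q) process X_t = eps_t + sum_i theta_i eps_{t-i} with
Var(eps_t) = sigma^2, the variance is
  gamma(0) = sigma^2 * (1 + sum_i theta_i^2).
  sum_i theta_i^2 = (-0.33)^2 + (0.39)^2 = 0.1089 + 0.1521 = 0.261.
  gamma(0) = 5 * (1 + 0.261) = 5 * 1.261 = 6.305, which rounds to 6.3050.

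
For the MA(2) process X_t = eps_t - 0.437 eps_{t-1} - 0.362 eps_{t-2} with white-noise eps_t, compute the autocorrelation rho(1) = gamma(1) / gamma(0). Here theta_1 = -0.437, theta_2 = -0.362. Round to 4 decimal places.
\rho(1) = -0.2109

For an MA(q) process with theta_0 = 1, the autocovariance is
  gamma(k) = sigma^2 * sum_{i=0..q-k} theta_i * theta_{i+k},
and rho(k) = gamma(k) / gamma(0). Sigma^2 cancels.
  numerator   = (1)*(-0.437) + (-0.437)*(-0.362) = -0.278806.
  denominator = (1)^2 + (-0.437)^2 + (-0.362)^2 = 1.322013.
  rho(1) = -0.278806 / 1.322013 = -0.2109.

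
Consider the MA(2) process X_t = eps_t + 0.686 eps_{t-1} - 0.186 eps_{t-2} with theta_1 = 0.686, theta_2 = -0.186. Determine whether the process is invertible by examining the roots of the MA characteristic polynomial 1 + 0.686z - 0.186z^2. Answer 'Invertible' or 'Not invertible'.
\text{Invertible}

The MA(q) characteristic polynomial is P(z) = 1 + 0.686z - 0.186z^2.
Invertibility requires all roots to lie outside the unit circle, i.e. |z| > 1 for every root.
Set 1 + (0.686) z + (-0.186) z^2 = 0, i.e. a z^2 + b z + c = 0 with a = -0.186, b = 0.686, c = 1.
Discriminant D = b^2 - 4ac = (0.686)^2 - 4*(-0.186)*1 = 0.470596 - (-0.744) = 1.214596.
D >= 0, so the roots are real: z = (-b +/- sqrt(D)) / (2a) = (-0.686 +/- 1.102087) / (-0.372).
  z_1 = (-0.686 + 1.102087) / (-0.372) = -1.1185,   |z_1| = 1.1185.
  z_2 = (-0.686 - 1.102087) / (-0.372) = 4.8067,   |z_2| = 4.8067.
Moduli of all roots: 1.1185, 4.8067.
All moduli strictly greater than 1? Yes.
Verdict: Invertible.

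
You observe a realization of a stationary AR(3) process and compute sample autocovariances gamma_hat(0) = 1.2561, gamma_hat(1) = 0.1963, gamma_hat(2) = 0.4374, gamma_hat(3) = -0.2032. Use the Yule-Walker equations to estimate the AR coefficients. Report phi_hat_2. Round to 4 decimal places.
\hat\phi_{2} = 0.3620

The Yule-Walker equations for an AR(p) process read, in matrix form,
  Gamma_p phi = r_p,   with   (Gamma_p)_{ij} = gamma(|i - j|),
                       (r_p)_i = gamma(i),   i,j = 1..p.
Substitute the sample gammas (Toeplitz matrix and right-hand side of size 3):
  Gamma_p = [[1.2561, 0.1963, 0.4374], [0.1963, 1.2561, 0.1963], [0.4374, 0.1963, 1.2561]]
  r_p     = [0.1963, 0.4374, -0.2032]
Written out (R1..R3):
  (R1) 1.2561 phi_1 + 0.1963 phi_2 + 0.4374 phi_3 = 0.1963
  (R2) 0.1963 phi_1 + 1.2561 phi_2 + 0.1963 phi_3 = 0.4374
  (R3) 0.4374 phi_1 + 0.1963 phi_2 + 1.2561 phi_3 = -0.2032
Gaussian elimination:
  R2 <- R2 - (0.1963/1.2561) R1 = R2 - (0.156277) R1:  1.225423 phi_2 + 0.127944 phi_3 = 0.406723
  R3 <- R3 - (0.4374/1.2561) R1 = R3 - (0.348221) R1:  0.127944 phi_2 + 1.103788 phi_3 = -0.271556
  R3 <- R3 - (0.127944/1.225423) R2 = R3 - (0.104408) R2:  1.09043 phi_3 = -0.314021
Back-substitution:
  phi_hat_3 = -0.314021 / 1.09043 = -0.287979
  phi_hat_2 = (0.406723 - (0.127944)(-0.287979)) / 1.225423 = 0.361971
  phi_hat_1 = (0.1963 - (0.1963)(0.361971) - (0.4374)(-0.287979)) / 1.2561 = 0.19999
So phi_hat = [0.2000, 0.3620, -0.2880].
Therefore phi_hat_2 = 0.3620.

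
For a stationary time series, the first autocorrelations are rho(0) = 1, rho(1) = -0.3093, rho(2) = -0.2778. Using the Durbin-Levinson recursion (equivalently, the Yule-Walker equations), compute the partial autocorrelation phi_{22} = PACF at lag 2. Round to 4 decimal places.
\phi_{22} = -0.4130

The PACF at lag k is phi_{kk}, the last component of the solution
to the Yule-Walker system G_k phi = r_k where
  (G_k)_{ij} = rho(|i - j|), (r_k)_i = rho(i), i,j = 1..k.
Equivalently, Durbin-Levinson gives phi_{kk} iteratively:
  phi_{11} = rho(1)
  phi_{kk} = [rho(k) - sum_{j=1..k-1} phi_{k-1,j} rho(k-j)]
            / [1 - sum_{j=1..k-1} phi_{k-1,j} rho(j)],
  phi_{k,j} = phi_{k-1,j} - phi_{kk} phi_{k-1,k-j},  j = 1..k-1.
Step k = 1:
  phi_11 = rho(1) = -0.3093.
Step k = 2:
  phi_22 = [rho(2) - phi_11 rho(1)] / [1 - phi_11 rho(1)] = [-0.2778 - (-0.3093)(-0.3093)] / [1 - (-0.3093)(-0.3093)]
         = -0.37346649 / 0.90433351 = -0.413.
Therefore phi_{22} = -0.4130.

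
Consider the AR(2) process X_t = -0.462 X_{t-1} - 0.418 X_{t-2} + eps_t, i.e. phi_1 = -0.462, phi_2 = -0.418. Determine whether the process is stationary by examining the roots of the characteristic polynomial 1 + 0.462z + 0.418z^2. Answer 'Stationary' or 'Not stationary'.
\text{Stationary}

The AR(p) characteristic polynomial is P(z) = 1 + 0.462z + 0.418z^2.
Stationarity requires all roots to lie outside the unit circle, i.e. |z| > 1 for every root.
Set 1 + (0.462) z + (0.418) z^2 = 0, i.e. a z^2 + b z + c = 0 with a = 0.418, b = 0.462, c = 1.
Discriminant D = b^2 - 4ac = (0.462)^2 - 4*(0.418)*1 = 0.213444 - (1.672) = -1.458556.
D < 0, so the roots are the complex-conjugate pair z = (-b +/- i sqrt(-D)) / (2a) = -0.5526 +/- 1.4446i.
For a conjugate pair |z|^2 = z * conj(z) = (product of roots) = c/a = 1/(0.418) = 2.392344, so |z| = sqrt(2.392344) = 1.5467 for both roots.
Moduli of all roots: 1.5467, 1.5467.
All moduli strictly greater than 1? Yes.
Verdict: Stationary.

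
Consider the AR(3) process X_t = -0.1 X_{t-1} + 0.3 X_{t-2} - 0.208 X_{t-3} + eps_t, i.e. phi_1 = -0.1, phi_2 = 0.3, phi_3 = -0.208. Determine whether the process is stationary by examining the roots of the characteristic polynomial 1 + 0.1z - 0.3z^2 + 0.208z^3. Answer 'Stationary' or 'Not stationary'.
\text{Stationary}

The AR(p) characteristic polynomial is P(z) = 1 + 0.1z - 0.3z^2 + 0.208z^3.
Stationarity requires all roots to lie outside the unit circle, i.e. |z| > 1 for every root.
Degree 3: look for a simple real root z0 first, then factor out (1 - z/z0) and solve the remaining quadratic.
Testing z0 = -1.25: P(-1.25) = 1 + (0.1)(-1.25) + (-0.3)(-1.25)^2 + (0.208)(-1.25)^3
  = 1 + (-0.125) + (-0.46875) + (-0.40625) = 0.  So z_0 = -1.25 is a root, |z_0| = 1.25.
Divide out the factor (1 + 0.8 z) = (1 - z/z0) (since 1/z0 = -0.8):
  P(z) = (1 + 0.8 z)(1 + (-0.7) z + (0.26) z^2)
  [check: z-coef -0.7 - (-0.8) = 0.1; z^2-coef 0.26 - (-0.8)(-0.7) = -0.3; z^3-coef -(-0.8)(0.26) = 0.208.]
Remaining roots from the quadratic factor 1 + (-0.7) z + (0.26) z^2:
  Set 1 + (-0.7) z + (0.26) z^2 = 0, i.e. a z^2 + b z + c = 0 with a = 0.26, b = -0.7, c = 1.
  Discriminant D = b^2 - 4ac = (-0.7)^2 - 4*(0.26)*1 = 0.49 - (1.04) = -0.55.
  D < 0, so the roots are the complex-conjugate pair z = (-b +/- i sqrt(-D)) / (2a) = 1.3462 +/- 1.4262i.
  For a conjugate pair |z|^2 = z * conj(z) = (product of roots) = c/a = 1/(0.26) = 3.846154, so |z| = sqrt(3.846154) = 1.9612 for both roots.
Moduli of all roots: 1.2500, 1.9612, 1.9612.
All moduli strictly greater than 1? Yes.
Verdict: Stationary.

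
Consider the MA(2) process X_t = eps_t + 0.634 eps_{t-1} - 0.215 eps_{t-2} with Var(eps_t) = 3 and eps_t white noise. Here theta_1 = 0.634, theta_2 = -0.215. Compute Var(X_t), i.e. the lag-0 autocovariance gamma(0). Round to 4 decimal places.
\gamma(0) = 4.3445

For an MA(q) process X_t = eps_t + sum_i theta_i eps_{t-i} with
Var(eps_t) = sigma^2, the variance is
  gamma(0) = sigma^2 * (1 + sum_i theta_i^2).
  sum_i theta_i^2 = (0.634)^2 + (-0.215)^2 = 0.401956 + 0.046225 = 0.448181.
  gamma(0) = 3 * (1 + 0.448181) = 3 * 1.448181 = 4.344543, which rounds to 4.3445.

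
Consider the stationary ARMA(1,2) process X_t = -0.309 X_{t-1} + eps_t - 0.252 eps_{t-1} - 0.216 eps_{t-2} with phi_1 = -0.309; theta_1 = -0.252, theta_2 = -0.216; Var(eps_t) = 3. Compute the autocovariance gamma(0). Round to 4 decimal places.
\gamma(0) = 3.9502

Multiply the model equation by X_{t-k} and take expectations. With theta_0 = psi_0 = 1 and psi_j the MA(infinity) weights, this gives
  gamma(k) - sum_i phi_i gamma(k-i) = c_k,
  c_k = sigma^2 * sum_{j=k..q} theta_j psi_{j-k}   (c_k = 0 for k > q),
using gamma(-m) = gamma(m).
psi-weights needed (psi_j = theta_j + sum_i phi_i psi_{j-i}):
  psi_1 = theta_1 + phi_1 = -0.252 + (-0.309) = -0.561
  psi_2 = theta_2 + phi_1 psi_1 = -0.216 + (-0.309)(-0.561) = -0.042651
Right-hand sides:
  c_0 = sigma^2 (1 + theta_1 psi_1 + theta_2 psi_2) = 3 * (1 + (-0.252)(-0.561) + (-0.216)(-0.042651)) = 3 * 1.150585 = 3.451754
  c_1 = sigma^2 (theta_1 + theta_2 psi_1) = 3 * (-0.252 + (-0.216)(-0.561)) = -0.392472
  c_2 = sigma^2 theta_2 = 3 * (-0.216) = -0.648
Equations for k = 0 and k = 1 (AR order 1):
  gamma(0) = phi_1 gamma(1) + c_0
  gamma(1) = phi_1 gamma(0) + c_1
Substituting the second into the first: gamma(0) (1 - phi_1^2) = c_0 + phi_1 c_1, so
  gamma(0) = (c_0 + phi_1 c_1) / (1 - phi_1^2) = (3.451754 + (-0.309)(-0.392472)) / (1 - (-0.309)^2) = 3.573028 / 0.904519 = 3.950196.
Therefore gamma(0) = 3.9502 (to 4 decimal places).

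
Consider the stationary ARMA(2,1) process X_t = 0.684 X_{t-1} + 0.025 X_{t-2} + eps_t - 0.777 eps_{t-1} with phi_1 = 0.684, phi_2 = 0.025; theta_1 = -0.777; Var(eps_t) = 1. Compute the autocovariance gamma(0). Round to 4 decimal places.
\gamma(0) = 1.0118

Multiply the model equation by X_{t-k} and take expectations. With theta_0 = psi_0 = 1 and psi_j the MA(infinity) weights, this gives
  gamma(k) - sum_i phi_i gamma(k-i) = c_k,
  c_k = sigma^2 * sum_{j=k..q} theta_j psi_{j-k}   (c_k = 0 for k > q),
using gamma(-m) = gamma(m).
psi-weights needed (psi_j = theta_j + sum_i phi_i psi_{j-i}):
  psi_1 = theta_1 + phi_1 = -0.777 + (0.684) = -0.093
Right-hand sides:
  c_0 = sigma^2 (1 + theta_1 psi_1) = 1 * (1 + (-0.777)(-0.093)) = 1 * 1.072261 = 1.072261
  c_1 = sigma^2 theta_1 = 1 * (-0.777) = -0.777
  c_2 = 0
Equations for k = 0, 1, 2 (AR order 2, c_2 = 0):
  (E0) gamma(0) = phi_1 gamma(1) + phi_2 gamma(2) + c_0
  (E1) gamma(1) = phi_1 gamma(0) + phi_2 gamma(1) + c_1
  (E2) gamma(2) = phi_1 gamma(1) + phi_2 gamma(0)
From (E1): gamma(1) = A gamma(0) + B with
  A = phi_1 / (1 - phi_2) = 0.684 / 0.975 = 0.701538,   B = c_1 / (1 - phi_2) = -0.777 / 0.975 = -0.796923.
Insert (E2) into (E0): gamma(0) (1 - phi_2^2) = phi_1 (1 + phi_2) gamma(1) + c_0.
  phi_1 (1 + phi_2) = (0.684)(1.025) = 0.7011,   1 - phi_2^2 = 0.999375.
Replace gamma(1) by A gamma(0) + B and collect gamma(0):
  gamma(0) [0.999375 - (0.7011)(0.701538)] = (0.7011)(-0.796923) + 1.072261
  gamma(0) * 0.507526 = 0.513538
  gamma(0) = 0.513538 / 0.507526 = 1.011845.
Therefore gamma(0) = 1.0118 (to 4 decimal places).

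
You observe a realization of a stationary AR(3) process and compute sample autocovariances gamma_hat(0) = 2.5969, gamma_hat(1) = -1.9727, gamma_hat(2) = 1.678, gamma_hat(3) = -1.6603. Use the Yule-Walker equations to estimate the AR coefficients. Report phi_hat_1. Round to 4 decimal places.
\hat\phi_{1} = -0.5940

The Yule-Walker equations for an AR(p) process read, in matrix form,
  Gamma_p phi = r_p,   with   (Gamma_p)_{ij} = gamma(|i - j|),
                       (r_p)_i = gamma(i),   i,j = 1..p.
Substitute the sample gammas (Toeplitz matrix and right-hand side of size 3):
  Gamma_p = [[2.5969, -1.9727, 1.678], [-1.9727, 2.5969, -1.9727], [1.678, -1.9727, 2.5969]]
  r_p     = [-1.9727, 1.678, -1.6603]
Written out (R1..R3):
  (R1) 2.5969 phi_1 - 1.9727 phi_2 + 1.678 phi_3 = -1.9727
  (R2) -1.9727 phi_1 + 2.5969 phi_2 - 1.9727 phi_3 = 1.678
  (R3) 1.678 phi_1 - 1.9727 phi_2 + 2.5969 phi_3 = -1.6603
Gaussian elimination:
  R2 <- R2 - (-1.9727/2.5969) R1 = R2 - (-0.759636) R1:  1.098365 phi_2 - 0.69803 phi_3 = 0.179465
  R3 <- R3 - (1.678/2.5969) R1 = R3 - (0.646155) R1:  -0.69803 phi_2 + 1.512652 phi_3 = -0.38563
  R3 <- R3 - (-0.69803/1.098365) R2 = R3 - (-0.635517) R2:  1.069042 phi_3 = -0.271577
Back-substitution:
  phi_hat_3 = -0.271577 / 1.069042 = -0.254038
  phi_hat_2 = (0.179465 - (-0.69803)(-0.254038)) / 1.098365 = 0.001948
  phi_hat_1 = (-1.9727 - (-1.9727)(0.001948) - (1.678)(-0.254038)) / 2.5969 = -0.594009
So phi_hat = [-0.5940, 0.0019, -0.2540].
Therefore phi_hat_1 = -0.5940.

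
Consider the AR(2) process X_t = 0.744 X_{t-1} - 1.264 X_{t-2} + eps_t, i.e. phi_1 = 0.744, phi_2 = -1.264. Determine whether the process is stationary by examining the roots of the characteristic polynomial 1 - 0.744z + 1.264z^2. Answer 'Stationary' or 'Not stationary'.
\text{Not stationary}

The AR(p) characteristic polynomial is P(z) = 1 - 0.744z + 1.264z^2.
Stationarity requires all roots to lie outside the unit circle, i.e. |z| > 1 for every root.
Set 1 + (-0.744) z + (1.264) z^2 = 0, i.e. a z^2 + b z + c = 0 with a = 1.264, b = -0.744, c = 1.
Discriminant D = b^2 - 4ac = (-0.744)^2 - 4*(1.264)*1 = 0.553536 - (5.056) = -4.502464.
D < 0, so the roots are the complex-conjugate pair z = (-b +/- i sqrt(-D)) / (2a) = 0.2943 +/- 0.8394i.
For a conjugate pair |z|^2 = z * conj(z) = (product of roots) = c/a = 1/(1.264) = 0.791139, so |z| = sqrt(0.791139) = 0.8895 for both roots.
Moduli of all roots: 0.8895, 0.8895.
All moduli strictly greater than 1? No.
Verdict: Not stationary.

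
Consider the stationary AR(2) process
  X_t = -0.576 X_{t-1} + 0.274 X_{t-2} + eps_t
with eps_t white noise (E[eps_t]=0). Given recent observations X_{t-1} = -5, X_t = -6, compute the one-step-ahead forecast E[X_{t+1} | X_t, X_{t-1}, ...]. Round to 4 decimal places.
E[X_{t+1} \mid \mathcal F_t] = 2.0860

For an AR(p) model X_t = c + sum_i phi_i X_{t-i} + eps_t, the
one-step-ahead conditional mean is
  E[X_{t+1} | X_t, ...] = c + sum_i phi_i X_{t+1-i}.
Substitute known values:
  E[X_{t+1} | ...] = (-0.576) * (-6) + (0.274) * (-5)
                   = 2.0860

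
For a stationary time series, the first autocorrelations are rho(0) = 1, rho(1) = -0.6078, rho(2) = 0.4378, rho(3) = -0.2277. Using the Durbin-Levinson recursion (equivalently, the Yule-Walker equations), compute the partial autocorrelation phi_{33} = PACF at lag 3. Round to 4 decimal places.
\phi_{33} = 0.1211

The PACF at lag k is phi_{kk}, the last component of the solution
to the Yule-Walker system G_k phi = r_k where
  (G_k)_{ij} = rho(|i - j|), (r_k)_i = rho(i), i,j = 1..k.
Equivalently, Durbin-Levinson gives phi_{kk} iteratively:
  phi_{11} = rho(1)
  phi_{kk} = [rho(k) - sum_{j=1..k-1} phi_{k-1,j} rho(k-j)]
            / [1 - sum_{j=1..k-1} phi_{k-1,j} rho(j)],
  phi_{k,j} = phi_{k-1,j} - phi_{kk} phi_{k-1,k-j},  j = 1..k-1.
Step k = 1:
  phi_11 = rho(1) = -0.6078.
Step k = 2:
  phi_22 = [rho(2) - phi_11 rho(1)] / [1 - phi_11 rho(1)] = [0.4378 - (-0.6078)(-0.6078)] / [1 - (-0.6078)(-0.6078)]
         = 0.06837916 / 0.63057916 = 0.108439.
  Update: phi_21 = phi_11 - phi_22 phi_11 = -0.6078 - (0.108439)(-0.6078) = -0.541891.
Step k = 3:
  phi_33 = [rho(3) - phi_21 rho(2) - phi_22 rho(1)] / [1 - phi_21 rho(1) - phi_22 rho(2)]
    numerator   = -0.2277 - (-0.541891)(0.4378) - (0.108439)(-0.6078) = 0.07544889
    denominator = 1 - (-0.541891)(-0.6078) - (0.108439)(0.4378) = 0.62316422
  phi_33 = 0.07544889 / 0.62316422 = 0.1211.
Therefore phi_{33} = 0.1211.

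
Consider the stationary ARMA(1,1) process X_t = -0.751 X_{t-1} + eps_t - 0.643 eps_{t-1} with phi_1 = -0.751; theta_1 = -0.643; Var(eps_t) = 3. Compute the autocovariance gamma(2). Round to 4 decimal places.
\gamma(2) = 10.6819

Multiply the model equation by X_{t-k} and take expectations. With theta_0 = psi_0 = 1 and psi_j the MA(infinity) weights, this gives
  gamma(k) - sum_i phi_i gamma(k-i) = c_k,
  c_k = sigma^2 * sum_{j=k..q} theta_j psi_{j-k}   (c_k = 0 for k > q),
using gamma(-m) = gamma(m).
psi-weights needed (psi_j = theta_j + sum_i phi_i psi_{j-i}):
  psi_1 = theta_1 + phi_1 = -0.643 + (-0.751) = -1.394
Right-hand sides:
  c_0 = sigma^2 (1 + theta_1 psi_1) = 3 * (1 + (-0.643)(-1.394)) = 3 * 1.896342 = 5.689026
  c_1 = sigma^2 theta_1 = 3 * (-0.643) = -1.929
  c_2 = 0
Equations for k = 0 and k = 1 (AR order 1):
  gamma(0) = phi_1 gamma(1) + c_0
  gamma(1) = phi_1 gamma(0) + c_1
Substituting the second into the first: gamma(0) (1 - phi_1^2) = c_0 + phi_1 c_1, so
  gamma(0) = (c_0 + phi_1 c_1) / (1 - phi_1^2) = (5.689026 + (-0.751)(-1.929)) / (1 - (-0.751)^2) = 7.137705 / 0.435999 = 16.370921.
  gamma(1) = phi_1 gamma(0) + c_1 = (-0.751)(16.370921) + (-1.929) = -14.223561.
For k = 2 (> q): gamma(2) = phi_1 gamma(1) = (-0.751)(-14.223561) = 10.681895.
Therefore gamma(2) = 10.6819 (to 4 decimal places).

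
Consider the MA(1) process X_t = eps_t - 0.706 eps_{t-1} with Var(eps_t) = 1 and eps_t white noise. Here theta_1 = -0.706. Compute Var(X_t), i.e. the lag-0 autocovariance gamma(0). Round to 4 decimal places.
\gamma(0) = 1.4984

For an MA(q) process X_t = eps_t + sum_i theta_i eps_{t-i} with
Var(eps_t) = sigma^2, the variance is
  gamma(0) = sigma^2 * (1 + sum_i theta_i^2).
  sum_i theta_i^2 = (-0.706)^2 = 0.498436.
  gamma(0) = 1 * (1 + 0.498436) = 1 * 1.498436 = 1.498436, which rounds to 1.4984.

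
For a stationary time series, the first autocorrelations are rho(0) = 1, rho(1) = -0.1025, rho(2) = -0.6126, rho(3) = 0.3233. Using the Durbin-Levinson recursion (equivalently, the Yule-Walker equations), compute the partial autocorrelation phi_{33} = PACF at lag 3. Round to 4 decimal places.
\phi_{33} = 0.2620

The PACF at lag k is phi_{kk}, the last component of the solution
to the Yule-Walker system G_k phi = r_k where
  (G_k)_{ij} = rho(|i - j|), (r_k)_i = rho(i), i,j = 1..k.
Equivalently, Durbin-Levinson gives phi_{kk} iteratively:
  phi_{11} = rho(1)
  phi_{kk} = [rho(k) - sum_{j=1..k-1} phi_{k-1,j} rho(k-j)]
            / [1 - sum_{j=1..k-1} phi_{k-1,j} rho(j)],
  phi_{k,j} = phi_{k-1,j} - phi_{kk} phi_{k-1,k-j},  j = 1..k-1.
Step k = 1:
  phi_11 = rho(1) = -0.1025.
Step k = 2:
  phi_22 = [rho(2) - phi_11 rho(1)] / [1 - phi_11 rho(1)] = [-0.6126 - (-0.1025)(-0.1025)] / [1 - (-0.1025)(-0.1025)]
         = -0.62310625 / 0.98949375 = -0.629722.
  Update: phi_21 = phi_11 - phi_22 phi_11 = -0.1025 - (-0.629722)(-0.1025) = -0.167047.
Step k = 3:
  phi_33 = [rho(3) - phi_21 rho(2) - phi_22 rho(1)] / [1 - phi_21 rho(1) - phi_22 rho(2)]
    numerator   = 0.3233 - (-0.167047)(-0.6126) - (-0.629722)(-0.1025) = 0.15642076
    denominator = 1 - (-0.167047)(-0.1025) - (-0.629722)(-0.6126) = 0.59710987
  phi_33 = 0.15642076 / 0.59710987 = 0.262.
Therefore phi_{33} = 0.2620.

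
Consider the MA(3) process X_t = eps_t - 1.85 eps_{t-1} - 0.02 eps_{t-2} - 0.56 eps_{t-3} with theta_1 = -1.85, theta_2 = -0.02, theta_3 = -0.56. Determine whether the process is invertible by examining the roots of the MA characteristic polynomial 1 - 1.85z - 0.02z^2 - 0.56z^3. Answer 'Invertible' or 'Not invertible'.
\text{Not invertible}

The MA(q) characteristic polynomial is P(z) = 1 - 1.85z - 0.02z^2 - 0.56z^3.
Invertibility requires all roots to lie outside the unit circle, i.e. |z| > 1 for every root.
Degree 3: look for a simple real root z0 first, then factor out (1 - z/z0) and solve the remaining quadratic.
Testing z0 = 0.5: P(0.5) = 1 + (-1.85)(0.5) + (-0.02)(0.5)^2 + (-0.56)(0.5)^3
  = 1 + (-0.925) + (-0.005) + (-0.07) = 0.  So z_0 = 0.5 is a root, |z_0| = 0.5.
Divide out the factor (1 - 2 z) = (1 - z/z0) (since 1/z0 = 2):
  P(z) = (1 - 2 z)(1 + (0.15) z + (0.28) z^2)
  [check: z-coef 0.15 - (2) = -1.85; z^2-coef 0.28 - (2)(0.15) = -0.02; z^3-coef -(2)(0.28) = -0.56.]
Remaining roots from the quadratic factor 1 + (0.15) z + (0.28) z^2:
  Set 1 + (0.15) z + (0.28) z^2 = 0, i.e. a z^2 + b z + c = 0 with a = 0.28, b = 0.15, c = 1.
  Discriminant D = b^2 - 4ac = (0.15)^2 - 4*(0.28)*1 = 0.0225 - (1.12) = -1.0975.
  D < 0, so the roots are the complex-conjugate pair z = (-b +/- i sqrt(-D)) / (2a) = -0.2679 +/- 1.8707i.
  For a conjugate pair |z|^2 = z * conj(z) = (product of roots) = c/a = 1/(0.28) = 3.571429, so |z| = sqrt(3.571429) = 1.8898 for both roots.
Moduli of all roots: 0.5000, 1.8898, 1.8898.
All moduli strictly greater than 1? No.
Verdict: Not invertible.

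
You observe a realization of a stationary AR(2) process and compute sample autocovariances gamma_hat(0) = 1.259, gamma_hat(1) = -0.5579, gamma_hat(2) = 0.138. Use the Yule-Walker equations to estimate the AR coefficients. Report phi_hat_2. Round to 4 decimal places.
\hat\phi_{2} = -0.1080

The Yule-Walker equations for an AR(p) process read, in matrix form,
  Gamma_p phi = r_p,   with   (Gamma_p)_{ij} = gamma(|i - j|),
                       (r_p)_i = gamma(i),   i,j = 1..p.
Substitute the sample gammas (Toeplitz matrix and right-hand side of size 2):
  Gamma_p = [[1.259, -0.5579], [-0.5579, 1.259]]
  r_p     = [-0.5579, 0.138]
Written out:
  1.259 phi_1 - 0.5579 phi_2 = -0.5579
  -0.5579 phi_1 + 1.259 phi_2 = 0.138
Solve by Cramer's rule:
  det = gamma(0)^2 - gamma(1)^2 = (1.259)^2 - (-0.5579)^2 = 1.585081 - 0.31125241 = 1.27382859
  phi_hat_1 = [gamma(1) gamma(0) - gamma(1) gamma(2)] / det = [(-0.5579)(1.259) - (-0.5579)(0.138)] / 1.27382859 = -0.6254059 / 1.27382859 = -0.491
  phi_hat_2 = [gamma(0) gamma(2) - gamma(1)^2] / det = [(1.259)(0.138) - (-0.5579)^2] / 1.27382859 = -0.13751041 / 1.27382859 = -0.108
So phi_hat = [-0.4910, -0.1080].
Therefore phi_hat_2 = -0.1080.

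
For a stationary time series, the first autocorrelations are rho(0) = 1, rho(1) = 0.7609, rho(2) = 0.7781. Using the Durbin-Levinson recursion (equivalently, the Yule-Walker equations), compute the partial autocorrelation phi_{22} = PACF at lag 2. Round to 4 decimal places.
\phi_{22} = 0.4730

The PACF at lag k is phi_{kk}, the last component of the solution
to the Yule-Walker system G_k phi = r_k where
  (G_k)_{ij} = rho(|i - j|), (r_k)_i = rho(i), i,j = 1..k.
Equivalently, Durbin-Levinson gives phi_{kk} iteratively:
  phi_{11} = rho(1)
  phi_{kk} = [rho(k) - sum_{j=1..k-1} phi_{k-1,j} rho(k-j)]
            / [1 - sum_{j=1..k-1} phi_{k-1,j} rho(j)],
  phi_{k,j} = phi_{k-1,j} - phi_{kk} phi_{k-1,k-j},  j = 1..k-1.
Step k = 1:
  phi_11 = rho(1) = 0.7609.
Step k = 2:
  phi_22 = [rho(2) - phi_11 rho(1)] / [1 - phi_11 rho(1)] = [0.7781 - (0.7609)(0.7609)] / [1 - (0.7609)(0.7609)]
         = 0.19913119 / 0.42103119 = 0.473.
Therefore phi_{22} = 0.4730.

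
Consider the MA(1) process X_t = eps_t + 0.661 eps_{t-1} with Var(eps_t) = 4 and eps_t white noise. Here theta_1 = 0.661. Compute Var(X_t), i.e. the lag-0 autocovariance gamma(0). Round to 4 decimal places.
\gamma(0) = 5.7477

For an MA(q) process X_t = eps_t + sum_i theta_i eps_{t-i} with
Var(eps_t) = sigma^2, the variance is
  gamma(0) = sigma^2 * (1 + sum_i theta_i^2).
  sum_i theta_i^2 = (0.661)^2 = 0.436921.
  gamma(0) = 4 * (1 + 0.436921) = 4 * 1.436921 = 5.747684, which rounds to 5.7477.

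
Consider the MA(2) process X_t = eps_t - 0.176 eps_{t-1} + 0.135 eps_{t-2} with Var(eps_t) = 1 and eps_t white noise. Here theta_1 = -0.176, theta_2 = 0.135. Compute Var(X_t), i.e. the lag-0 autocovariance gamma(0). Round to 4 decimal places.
\gamma(0) = 1.0492

For an MA(q) process X_t = eps_t + sum_i theta_i eps_{t-i} with
Var(eps_t) = sigma^2, the variance is
  gamma(0) = sigma^2 * (1 + sum_i theta_i^2).
  sum_i theta_i^2 = (-0.176)^2 + (0.135)^2 = 0.030976 + 0.018225 = 0.049201.
  gamma(0) = 1 * (1 + 0.049201) = 1 * 1.049201 = 1.049201, which rounds to 1.0492.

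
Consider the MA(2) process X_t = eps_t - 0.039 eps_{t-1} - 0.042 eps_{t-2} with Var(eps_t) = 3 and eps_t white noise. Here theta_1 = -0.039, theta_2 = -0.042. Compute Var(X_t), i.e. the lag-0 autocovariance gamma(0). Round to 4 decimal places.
\gamma(0) = 3.0099

For an MA(q) process X_t = eps_t + sum_i theta_i eps_{t-i} with
Var(eps_t) = sigma^2, the variance is
  gamma(0) = sigma^2 * (1 + sum_i theta_i^2).
  sum_i theta_i^2 = (-0.039)^2 + (-0.042)^2 = 0.001521 + 0.001764 = 0.003285.
  gamma(0) = 3 * (1 + 0.003285) = 3 * 1.003285 = 3.009855, which rounds to 3.0099.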